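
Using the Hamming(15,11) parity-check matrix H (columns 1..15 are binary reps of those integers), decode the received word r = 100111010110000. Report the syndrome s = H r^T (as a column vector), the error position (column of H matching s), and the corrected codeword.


s = (1, 1, 1, 1)^T, error position = 15, corrected codeword c = 100111010110001

Compute s = H r^T mod 2 one row at a time:
  s_1 = 1 + 0 + 1 + 1 + 0 + 0 + 0 + 0 = 3 ≡ 1 (mod 2).
  s_2 = 1 + 1 + 1 + 0 + 0 + 0 + 0 + 0 = 3 ≡ 1 (mod 2).
  s_3 = 0 + 0 + 1 + 0 + 1 + 1 + 0 + 0 = 3 ≡ 1 (mod 2).
  s_4 = 1 + 0 + 1 + 0 + 0 + 1 + 0 + 0 = 3 ≡ 1 (mod 2).
s = (1, 1, 1, 1)^T — this equals column 15 of H (binary 1111), so error is at position 15.
Correct: flip bit 15 of r = 100111010110000 to get c = 100111010110001.


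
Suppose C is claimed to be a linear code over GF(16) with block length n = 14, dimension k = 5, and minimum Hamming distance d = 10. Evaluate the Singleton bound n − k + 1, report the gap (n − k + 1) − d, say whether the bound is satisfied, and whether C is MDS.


Singleton RHS = n − k + 1 = 10, slack = 0, bound satisfied, MDS.

Singleton bound: d ≤ n − k + 1.
Here n = 14, k = 5, so n − k + 1 = 10.
Given d = 10, check d ≤ 10: YES.
Slack = (n − k + 1) − d = 0.
The code is MDS (slack = 0).
Description: the claimed parameters are [14, 5, 10]_16; such a code would be MDS (meets Singleton bound).


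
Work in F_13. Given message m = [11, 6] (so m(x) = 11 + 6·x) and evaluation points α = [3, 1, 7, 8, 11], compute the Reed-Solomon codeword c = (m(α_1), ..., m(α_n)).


c = [3, 4, 1, 7, 12]

Message polynomial: m(x) = 11 + 6·x (mod 13).
For each evaluation point α_i, compute m(α_i) mod 13:
  α_1 = 3: Horner steps 6 → 3, so m(3) = 3.
  α_2 = 1: Horner steps 6 → 4, so m(1) = 4.
  α_3 = 7: Horner steps 6 → 1, so m(7) = 1.
  α_4 = 8: Horner steps 6 → 7, so m(8) = 7.
  α_5 = 11: Horner steps 6 → 12, so m(11) = 12.
Codeword c = [3, 4, 1, 7, 12] ∈ F_13^5.


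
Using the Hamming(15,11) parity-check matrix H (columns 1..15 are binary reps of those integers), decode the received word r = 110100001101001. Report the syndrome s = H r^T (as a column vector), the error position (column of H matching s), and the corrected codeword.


s = (0, 1, 1, 1)^T, error position = 7, corrected codeword c = 110100101101001

Compute s = H r^T mod 2 one row at a time:
  s_1 = 0 + 1 + 1 + 0 + 1 + 0 + 0 + 1 = 4 ≡ 0 (mod 2).
  s_2 = 1 + 0 + 0 + 0 + 1 + 0 + 0 + 1 = 3 ≡ 1 (mod 2).
  s_3 = 1 + 0 + 0 + 0 + 1 + 0 + 0 + 1 = 3 ≡ 1 (mod 2).
  s_4 = 1 + 0 + 0 + 0 + 1 + 0 + 0 + 1 = 3 ≡ 1 (mod 2).
s = (0, 1, 1, 1)^T — this equals column 7 of H (binary 0111), so error is at position 7.
Correct: flip bit 7 of r = 110100001101001 to get c = 110100101101001.


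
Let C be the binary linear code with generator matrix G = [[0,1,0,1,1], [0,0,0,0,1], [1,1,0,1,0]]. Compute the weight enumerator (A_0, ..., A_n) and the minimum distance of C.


Weight distribution: A_0 = 1, A_1 = 2, A_2 = 2, A_3 = 2, A_4 = 1. Minimum distance d = 1.

Enumerate all 2^3 = 8 messages m ∈ F_2^3.
For each, compute codeword c = mG in F_2^5, then tally its weight.
  m = 000 → c = 00000, weight = 0.
  m = 100 → c = 01011, weight = 3.
  m = 010 → c = 00001, weight = 1.
  m = 110 → c = 01010, weight = 2.
  m = 001 → c = 11010, weight = 3.
  m = 101 → c = 10001, weight = 2.
  m = 011 → c = 11011, weight = 4.
  m = 111 → c = 10000, weight = 1.
Tally weights:
  weight 0: 1 codewords.
  weight 1: 2 codewords.
  weight 2: 2 codewords.
  weight 3: 2 codewords.
  weight 4: 1 codewords.
Minimum distance d = smallest w > 0 with A_w > 0 = 1.
Sanity: Σ A_w = 8 = 2^3 = 8 ✓.


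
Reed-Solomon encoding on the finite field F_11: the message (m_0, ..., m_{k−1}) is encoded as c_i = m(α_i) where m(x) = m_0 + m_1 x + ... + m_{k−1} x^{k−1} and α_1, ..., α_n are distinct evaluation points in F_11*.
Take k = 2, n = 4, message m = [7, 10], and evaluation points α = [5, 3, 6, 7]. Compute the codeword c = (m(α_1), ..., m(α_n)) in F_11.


c = [2, 4, 1, 0]

Message polynomial: m(x) = 7 + 10·x (mod 11).
For each evaluation point α_i, compute m(α_i) mod 11:
  α_1 = 5: Horner steps 10 → 2, so m(5) = 2.
  α_2 = 3: Horner steps 10 → 4, so m(3) = 4.
  α_3 = 6: Horner steps 10 → 1, so m(6) = 1.
  α_4 = 7: Horner steps 10 → 0, so m(7) = 0.
Codeword c = [2, 4, 1, 0] ∈ F_11^4.


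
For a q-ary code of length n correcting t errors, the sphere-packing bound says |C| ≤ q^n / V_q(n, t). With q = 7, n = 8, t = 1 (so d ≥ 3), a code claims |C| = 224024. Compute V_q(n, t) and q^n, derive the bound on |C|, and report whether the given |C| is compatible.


V_q(n, t) = 49, q^n = 5764801, Hamming bound = 117649, |C| = 224024 > bound (violated).

Step 1: Compute V_q(n, t) = Σ_{j=0}^1 C(n, j) (q−1)^j.
  j = 0: C(8,0)·(6)^0 = 1·1 = 1.
  j = 1: C(8,1)·(6)^1 = 8·6 = 48.
  V_q(n, t) = 1 + 48 = 49.
Step 2: q^n = 7^8 = 5764801.
Step 3: Hamming bound ⌊q^n / V_q(n,t)⌋ = ⌊5764801/49⌋ = 117649.
Step 4: Compare |C| = 224024 to 117649: violated.
The claimed |C| lies above the Hamming bound, so no 7-ary code of length 8 with d ≥ 3 can have 224024 codewords.


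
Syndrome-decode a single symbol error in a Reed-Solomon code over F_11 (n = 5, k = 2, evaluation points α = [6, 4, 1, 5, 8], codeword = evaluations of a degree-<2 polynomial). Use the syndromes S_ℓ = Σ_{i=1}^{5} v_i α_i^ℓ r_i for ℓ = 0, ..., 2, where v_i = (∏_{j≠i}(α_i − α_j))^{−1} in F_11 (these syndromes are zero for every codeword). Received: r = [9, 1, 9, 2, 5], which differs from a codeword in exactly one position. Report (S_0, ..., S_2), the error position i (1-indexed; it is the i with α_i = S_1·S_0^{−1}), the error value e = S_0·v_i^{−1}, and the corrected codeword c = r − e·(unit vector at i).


S = (3, 7, 9), error at position 1, error magnitude e = 6, c = [3, 1, 9, 2, 5].

Step 1: column multipliers v_i = (∏_{j≠i}(α_i − α_j))^{−1} mod 11.
  i = 1 (α = 6): (6−4)(6−1)(6−5)(6−8) = 2·5·1·(−2) = −20 ≡ 2, so v_1 = 2^{−1} = 6 (mod 11).
  i = 2 (α = 4): (4−6)(4−1)(4−5)(4−8) = (−2)·3·(−1)·(−4) = −24 ≡ 9, so v_2 = 9^{−1} = 5 (mod 11).
  i = 3 (α = 1): (1−6)(1−4)(1−5)(1−8) = (−5)·(−3)·(−4)·(−7) = 420 ≡ 2, so v_3 = 2^{−1} = 6 (mod 11).
  i = 4 (α = 5): (5−6)(5−4)(5−1)(5−8) = (−1)·1·4·(−3) = 12 ≡ 1, so v_4 = 1^{−1} = 1 (mod 11).
  i = 5 (α = 8): (8−6)(8−4)(8−1)(8−5) = 2·4·7·3 = 168 ≡ 3, so v_5 = 3^{−1} = 4 (mod 11).
  v = [6, 5, 6, 1, 4].
Step 2: syndromes of r = [9, 1, 9, 2, 5] (all sums mod 11).
  S_0 = Σ v_i r_i = 6·9 + 5·1 + 6·9 + 1·2 + 4·5 = 135 ≡ 3.
  S_1 = Σ v_i α_i r_i = 6·6·9 + 5·4·1 + 6·1·9 + 1·5·2 + 4·8·5 = 568 ≡ 7.
  α_i^2 mod 11 = [3, 5, 1, 3, 9].
  S_2 = Σ v_i α_i^2 r_i = 6·3·9 + 5·5·1 + 6·1·9 + 1·3·2 + 4·9·5 = 427 ≡ 9.
  S = (3, 7, 9) ≠ 0, so r is not a codeword (an error is present).
Step 3: locate the error. For a single error e at position i, S_ℓ = v_i·e·α_i^ℓ, so α_err = S_1/S_0.
  S_0^{−1} = 3^{−1} = 4 (mod 11), so α_err = 7·4 = 28 ≡ 6 = α_1. Error position i = 1.
  Consistency check: S_2/S_1 = 9·8 = 72 ≡ 6 = α_err ✓ (single-error assumption holds).
Step 4: error magnitude e = S_0/v_1 = S_0·∏_{j≠1}(α_1 − α_j) = 3·2 = 6 ≡ 6 (mod 11).
Step 5: correct position 1: c_1 = r_1 − e = 9 − 6 ≡ 3 (mod 11). Hence c = [3, 1, 9, 2, 5].
  Check: interpolating c through the α_i gives m(x) = 8 + 1·x (degree < 2) with m(α_i) = c_i for every i, so c is indeed a codeword.


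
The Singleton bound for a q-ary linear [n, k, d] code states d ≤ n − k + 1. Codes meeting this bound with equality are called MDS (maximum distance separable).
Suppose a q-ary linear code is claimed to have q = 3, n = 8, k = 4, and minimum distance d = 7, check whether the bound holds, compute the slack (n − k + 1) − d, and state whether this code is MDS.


Singleton RHS = n − k + 1 = 5, slack = -2, bound violated (no such code; not MDS).

Singleton bound: d ≤ n − k + 1.
Here n = 8, k = 4, so n − k + 1 = 5.
Given d = 7, check d ≤ 5: NO.
Slack = (n − k + 1) − d = -2.
The slack is negative: d = 7 exceeds n − k + 1 = 5 by 2, so the Singleton bound is violated and no linear [8, 4, 7]_3 code can exist. In particular it is not MDS (MDS requires d = n − k + 1 exactly).
Description: the claimed parameters are [8, 4, 7]_3; such a code would be impossible (violates the Singleton bound).


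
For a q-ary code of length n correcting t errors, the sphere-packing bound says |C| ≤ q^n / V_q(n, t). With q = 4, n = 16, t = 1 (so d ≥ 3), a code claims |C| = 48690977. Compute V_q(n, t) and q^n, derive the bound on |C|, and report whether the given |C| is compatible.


V_q(n, t) = 49, q^n = 4294967296, Hamming bound = 87652393, |C| = 48690977 ≤ bound (satisfied).

Step 1: Compute V_q(n, t) = Σ_{j=0}^1 C(n, j) (q−1)^j.
  j = 0: C(16,0)·(3)^0 = 1·1 = 1.
  j = 1: C(16,1)·(3)^1 = 16·3 = 48.
  V_q(n, t) = 1 + 48 = 49.
Step 2: q^n = 4^16 = 4294967296.
Step 3: Hamming bound ⌊q^n / V_q(n,t)⌋ = ⌊4294967296/49⌋ = 87652393.
Step 4: Compare |C| = 48690977 to 87652393: satisfied.
The claimed |C| lies below the Hamming bound.


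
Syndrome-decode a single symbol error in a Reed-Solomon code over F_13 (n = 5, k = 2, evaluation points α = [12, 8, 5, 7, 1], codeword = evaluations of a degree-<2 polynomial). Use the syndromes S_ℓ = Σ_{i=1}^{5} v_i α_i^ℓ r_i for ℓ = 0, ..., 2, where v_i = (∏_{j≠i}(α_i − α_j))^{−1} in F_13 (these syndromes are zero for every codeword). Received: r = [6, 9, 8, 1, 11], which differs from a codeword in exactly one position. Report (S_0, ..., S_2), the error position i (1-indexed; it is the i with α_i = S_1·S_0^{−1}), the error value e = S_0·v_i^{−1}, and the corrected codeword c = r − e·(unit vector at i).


S = (5, 9, 11), error at position 4, error magnitude e = 1, c = [6, 9, 8, 0, 11].

Step 1: column multipliers v_i = (∏_{j≠i}(α_i − α_j))^{−1} mod 13.
  i = 1 (α = 12): (12−8)(12−5)(12−7)(12−1) = 4·7·5·11 = 1540 ≡ 6, so v_1 = 6^{−1} = 11 (mod 13).
  i = 2 (α = 8): (8−12)(8−5)(8−7)(8−1) = (−4)·3·1·7 = −84 ≡ 7, so v_2 = 7^{−1} = 2 (mod 13).
  i = 3 (α = 5): (5−12)(5−8)(5−7)(5−1) = (−7)·(−3)·(−2)·4 = −168 ≡ 1, so v_3 = 1^{−1} = 1 (mod 13).
  i = 4 (α = 7): (7−12)(7−8)(7−5)(7−1) = (−5)·(−1)·2·6 = 60 ≡ 8, so v_4 = 8^{−1} = 5 (mod 13).
  i = 5 (α = 1): (1−12)(1−8)(1−5)(1−7) = (−11)·(−7)·(−4)·(−6) = 1848 ≡ 2, so v_5 = 2^{−1} = 7 (mod 13).
  v = [11, 2, 1, 5, 7].
Step 2: syndromes of r = [6, 9, 8, 1, 11] (all sums mod 13).
  S_0 = Σ v_i r_i = 11·6 + 2·9 + 1·8 + 5·1 + 7·11 = 174 ≡ 5.
  S_1 = Σ v_i α_i r_i = 11·12·6 + 2·8·9 + 1·5·8 + 5·7·1 + 7·1·11 = 1088 ≡ 9.
  α_i^2 mod 13 = [1, 12, 12, 10, 1].
  S_2 = Σ v_i α_i^2 r_i = 11·1·6 + 2·12·9 + 1·12·8 + 5·10·1 + 7·1·11 = 505 ≡ 11.
  S = (5, 9, 11) ≠ 0, so r is not a codeword (an error is present).
Step 3: locate the error. For a single error e at position i, S_ℓ = v_i·e·α_i^ℓ, so α_err = S_1/S_0.
  S_0^{−1} = 5^{−1} = 8 (mod 13), so α_err = 9·8 = 72 ≡ 7 = α_4. Error position i = 4.
  Consistency check: S_2/S_1 = 11·3 = 33 ≡ 7 = α_err ✓ (single-error assumption holds).
Step 4: error magnitude e = S_0/v_4 = S_0·∏_{j≠4}(α_4 − α_j) = 5·8 = 40 ≡ 1 (mod 13).
Step 5: correct position 4: c_4 = r_4 − e = 1 − 1 ≡ 0 (mod 13). Hence c = [6, 9, 8, 0, 11].
  Check: interpolating c through the α_i gives m(x) = 2 + 9·x (degree < 2) with m(α_i) = c_i for every i, so c is indeed a codeword.


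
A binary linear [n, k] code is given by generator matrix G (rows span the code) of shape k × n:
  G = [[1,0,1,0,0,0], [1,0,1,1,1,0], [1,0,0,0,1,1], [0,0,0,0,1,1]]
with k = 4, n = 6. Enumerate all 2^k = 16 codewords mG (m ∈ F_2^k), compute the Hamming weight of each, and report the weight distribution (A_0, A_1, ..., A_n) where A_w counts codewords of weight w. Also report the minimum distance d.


Weight distribution: A_0 = 1, A_1 = 2, A_2 = 4, A_3 = 6, A_4 = 3. Minimum distance d = 1.

Enumerate all 2^4 = 16 messages m ∈ F_2^4.
For each, compute codeword c = mG in F_2^6, then tally its weight.
  m = 0000 → c = 000000, weight = 0.
  m = 1000 → c = 101000, weight = 2.
  m = 0100 → c = 101110, weight = 4.
  m = 1100 → c = 000110, weight = 2.
  m = 0010 → c = 100011, weight = 3.
  m = 1010 → c = 001011, weight = 3.
  m = 0110 → c = 001101, weight = 3.
  m = 1110 → c = 100101, weight = 3.
  m = 0001 → c = 000011, weight = 2.
  m = 1001 → c = 101011, weight = 4.
  m = 0101 → c = 101101, weight = 4.
  m = 1101 → c = 000101, weight = 2.
  m = 0011 → c = 100000, weight = 1.
  m = 1011 → c = 001000, weight = 1.
  m = 0111 → c = 001110, weight = 3.
  m = 1111 → c = 100110, weight = 3.
Tally weights:
  weight 0: 1 codewords.
  weight 1: 2 codewords.
  weight 2: 4 codewords.
  weight 3: 6 codewords.
  weight 4: 3 codewords.
Minimum distance d = smallest w > 0 with A_w > 0 = 1.
Sanity: Σ A_w = 16 = 2^4 = 16 ✓.


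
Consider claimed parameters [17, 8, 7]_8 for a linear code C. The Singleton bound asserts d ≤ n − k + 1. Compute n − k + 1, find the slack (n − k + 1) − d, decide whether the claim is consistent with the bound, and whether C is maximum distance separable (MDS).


Singleton RHS = n − k + 1 = 10, slack = 3, bound satisfied, not MDS.

Singleton bound: d ≤ n − k + 1.
Here n = 17, k = 8, so n − k + 1 = 10.
Given d = 7, check d ≤ 10: YES.
Slack = (n − k + 1) − d = 3.
The code is NOT MDS (slack = 3 > 0).
Description: the claimed parameters are [17, 8, 7]_8; such a code would be non-MDS.


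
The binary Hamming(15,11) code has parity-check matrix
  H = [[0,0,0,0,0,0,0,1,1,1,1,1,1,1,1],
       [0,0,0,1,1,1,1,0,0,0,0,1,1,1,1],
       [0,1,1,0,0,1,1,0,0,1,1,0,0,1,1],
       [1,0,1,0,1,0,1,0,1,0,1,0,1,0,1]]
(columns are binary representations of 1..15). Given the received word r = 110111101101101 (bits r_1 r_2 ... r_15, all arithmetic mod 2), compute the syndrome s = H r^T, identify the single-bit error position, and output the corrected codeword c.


s = (1, 1, 1, 0)^T, error position = 14, corrected codeword c = 110111101101111

Compute s = H r^T mod 2 one row at a time:
  s_1 = 0 + 1 + 1 + 0 + 1 + 1 + 0 + 1 = 5 ≡ 1 (mod 2).
  s_2 = 1 + 1 + 1 + 1 + 1 + 1 + 0 + 1 = 7 ≡ 1 (mod 2).
  s_3 = 1 + 0 + 1 + 1 + 1 + 0 + 0 + 1 = 5 ≡ 1 (mod 2).
  s_4 = 1 + 0 + 1 + 1 + 1 + 0 + 1 + 1 = 6 ≡ 0 (mod 2).
s = (1, 1, 1, 0)^T — this equals column 14 of H (binary 1110), so error is at position 14.
Correct: flip bit 14 of r = 110111101101101 to get c = 110111101101111.


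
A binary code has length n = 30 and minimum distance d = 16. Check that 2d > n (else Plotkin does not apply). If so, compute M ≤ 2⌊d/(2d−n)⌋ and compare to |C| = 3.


Plotkin bound M ≤ 16; given |C| = 3 ≤ bound (satisfied).

Check applicability: 2d = 32, n = 30.
2d − n = 2 > 0, so Plotkin applies.
Compute d/(2d−n) = 16/2 ≈ 8.0000.
⌊d/(2d−n)⌋ = 8.
Plotkin bound: M ≤ 2·8 = 16.
Given |C| = 3, check: satisfied.
This |C| is below the Plotkin bound.


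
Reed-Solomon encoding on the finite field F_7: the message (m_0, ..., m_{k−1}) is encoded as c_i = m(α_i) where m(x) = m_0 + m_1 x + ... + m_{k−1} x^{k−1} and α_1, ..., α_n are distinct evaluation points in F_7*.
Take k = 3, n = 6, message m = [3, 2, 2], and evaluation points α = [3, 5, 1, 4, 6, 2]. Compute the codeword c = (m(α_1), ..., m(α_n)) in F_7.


c = [6, 0, 0, 1, 3, 1]

Message polynomial: m(x) = 3 + 2·x + 2·x^2 (mod 7).
For each evaluation point α_i, compute m(α_i) mod 7:
  α_1 = 3: Horner steps 2 → 1 → 6, so m(3) = 6.
  α_2 = 5: Horner steps 2 → 5 → 0, so m(5) = 0.
  α_3 = 1: Horner steps 2 → 4 → 0, so m(1) = 0.
  α_4 = 4: Horner steps 2 → 3 → 1, so m(4) = 1.
  α_5 = 6: Horner steps 2 → 0 → 3, so m(6) = 3.
  α_6 = 2: Horner steps 2 → 6 → 1, so m(2) = 1.
Codeword c = [6, 0, 0, 1, 3, 1] ∈ F_7^6.


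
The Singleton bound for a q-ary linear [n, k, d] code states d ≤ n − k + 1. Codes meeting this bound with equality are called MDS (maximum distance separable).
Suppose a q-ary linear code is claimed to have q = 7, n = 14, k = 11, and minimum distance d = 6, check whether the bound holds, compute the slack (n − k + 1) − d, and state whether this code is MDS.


Singleton RHS = n − k + 1 = 4, slack = -2, bound violated (no such code; not MDS).

Singleton bound: d ≤ n − k + 1.
Here n = 14, k = 11, so n − k + 1 = 4.
Given d = 6, check d ≤ 4: NO.
Slack = (n − k + 1) − d = -2.
The slack is negative: d = 6 exceeds n − k + 1 = 4 by 2, so the Singleton bound is violated and no linear [14, 11, 6]_7 code can exist. In particular it is not MDS (MDS requires d = n − k + 1 exactly).
Description: the claimed parameters are [14, 11, 6]_7; such a code would be impossible (violates the Singleton bound).


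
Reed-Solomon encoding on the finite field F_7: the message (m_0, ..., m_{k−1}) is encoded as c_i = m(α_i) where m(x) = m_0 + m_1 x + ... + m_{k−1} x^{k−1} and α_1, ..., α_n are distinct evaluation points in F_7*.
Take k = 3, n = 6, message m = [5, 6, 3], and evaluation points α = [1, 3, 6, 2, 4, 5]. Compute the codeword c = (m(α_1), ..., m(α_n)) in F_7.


c = [0, 1, 2, 1, 0, 5]

Message polynomial: m(x) = 5 + 6·x + 3·x^2 (mod 7).
For each evaluation point α_i, compute m(α_i) mod 7:
  α_1 = 1: Horner steps 3 → 2 → 0, so m(1) = 0.
  α_2 = 3: Horner steps 3 → 1 → 1, so m(3) = 1.
  α_3 = 6: Horner steps 3 → 3 → 2, so m(6) = 2.
  α_4 = 2: Horner steps 3 → 5 → 1, so m(2) = 1.
  α_5 = 4: Horner steps 3 → 4 → 0, so m(4) = 0.
  α_6 = 5: Horner steps 3 → 0 → 5, so m(5) = 5.
Codeword c = [0, 1, 2, 1, 0, 5] ∈ F_7^6.


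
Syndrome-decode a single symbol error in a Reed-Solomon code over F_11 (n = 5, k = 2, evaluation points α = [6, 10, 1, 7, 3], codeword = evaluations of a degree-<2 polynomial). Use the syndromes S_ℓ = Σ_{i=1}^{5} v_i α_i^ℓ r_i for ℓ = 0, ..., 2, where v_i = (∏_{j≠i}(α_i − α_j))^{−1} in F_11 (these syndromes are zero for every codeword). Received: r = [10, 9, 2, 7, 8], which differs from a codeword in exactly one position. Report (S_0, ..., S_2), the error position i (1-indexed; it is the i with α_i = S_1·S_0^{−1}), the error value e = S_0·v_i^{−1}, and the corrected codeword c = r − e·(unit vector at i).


S = (10, 10, 10), error at position 3, error magnitude e = 10, c = [10, 9, 3, 7, 8].

Step 1: column multipliers v_i = (∏_{j≠i}(α_i − α_j))^{−1} mod 11.
  i = 1 (α = 6): (6−10)(6−1)(6−7)(6−3) = (−4)·5·(−1)·3 = 60 ≡ 5, so v_1 = 5^{−1} = 9 (mod 11).
  i = 2 (α = 10): (10−6)(10−1)(10−7)(10−3) = 4·9·3·7 = 756 ≡ 8, so v_2 = 8^{−1} = 7 (mod 11).
  i = 3 (α = 1): (1−6)(1−10)(1−7)(1−3) = (−5)·(−9)·(−6)·(−2) = 540 ≡ 1, so v_3 = 1^{−1} = 1 (mod 11).
  i = 4 (α = 7): (7−6)(7−10)(7−1)(7−3) = 1·(−3)·6·4 = −72 ≡ 5, so v_4 = 5^{−1} = 9 (mod 11).
  i = 5 (α = 3): (3−6)(3−10)(3−1)(3−7) = (−3)·(−7)·2·(−4) = −168 ≡ 8, so v_5 = 8^{−1} = 7 (mod 11).
  v = [9, 7, 1, 9, 7].
Step 2: syndromes of r = [10, 9, 2, 7, 8] (all sums mod 11).
  S_0 = Σ v_i r_i = 9·10 + 7·9 + 1·2 + 9·7 + 7·8 = 274 ≡ 10.
  S_1 = Σ v_i α_i r_i = 9·6·10 + 7·10·9 + 1·1·2 + 9·7·7 + 7·3·8 = 1781 ≡ 10.
  α_i^2 mod 11 = [3, 1, 1, 5, 9].
  S_2 = Σ v_i α_i^2 r_i = 9·3·10 + 7·1·9 + 1·1·2 + 9·5·7 + 7·9·8 = 1154 ≡ 10.
  S = (10, 10, 10) ≠ 0, so r is not a codeword (an error is present).
Step 3: locate the error. For a single error e at position i, S_ℓ = v_i·e·α_i^ℓ, so α_err = S_1/S_0.
  S_0^{−1} = 10^{−1} = 10 (mod 11), so α_err = 10·10 = 100 ≡ 1 = α_3. Error position i = 3.
  Consistency check: S_2/S_1 = 10·10 = 100 ≡ 1 = α_err ✓ (single-error assumption holds).
Step 4: error magnitude e = S_0/v_3 = S_0·∏_{j≠3}(α_3 − α_j) = 10·1 = 10 ≡ 10 (mod 11).
Step 5: correct position 3: c_3 = r_3 − e = 2 − 10 ≡ 3 (mod 11). Hence c = [10, 9, 3, 7, 8].
  Check: interpolating c through the α_i gives m(x) = 6 + 8·x (degree < 2) with m(α_i) = c_i for every i, so c is indeed a codeword.


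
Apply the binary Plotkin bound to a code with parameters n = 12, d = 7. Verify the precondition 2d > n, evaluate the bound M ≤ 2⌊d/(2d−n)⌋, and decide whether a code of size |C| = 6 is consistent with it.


Plotkin bound M ≤ 6; given |C| = 6 ≤ bound (satisfied).

Check applicability: 2d = 14, n = 12.
2d − n = 2 > 0, so Plotkin applies.
Compute d/(2d−n) = 7/2 ≈ 3.5000.
⌊d/(2d−n)⌋ = 3.
Plotkin bound: M ≤ 2·3 = 6.
Given |C| = 6, check: satisfied.
This |C| is at the Plotkin bound.


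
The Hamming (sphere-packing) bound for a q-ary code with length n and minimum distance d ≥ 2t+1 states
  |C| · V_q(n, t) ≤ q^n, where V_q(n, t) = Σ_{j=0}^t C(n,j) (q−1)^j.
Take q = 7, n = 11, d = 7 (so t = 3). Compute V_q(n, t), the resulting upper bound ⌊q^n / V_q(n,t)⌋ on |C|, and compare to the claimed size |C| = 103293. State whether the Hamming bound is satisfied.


V_q(n, t) = 37687, q^n = 1977326743, Hamming bound = 52467, |C| = 103293 > bound (violated).

Step 1: Compute V_q(n, t) = Σ_{j=0}^3 C(n, j) (q−1)^j.
  j = 0: C(11,0)·(6)^0 = 1·1 = 1.
  j = 1: C(11,1)·(6)^1 = 11·6 = 66.
  j = 2: C(11,2)·(6)^2 = 55·36 = 1980.
  j = 3: C(11,3)·(6)^3 = 165·216 = 35640.
  V_q(n, t) = 1 + 66 + 1980 + 35640 = 37687.
Step 2: q^n = 7^11 = 1977326743.
Step 3: Hamming bound ⌊q^n / V_q(n,t)⌋ = ⌊1977326743/37687⌋ = 52467.
Step 4: Compare |C| = 103293 to 52467: violated.
The claimed |C| lies above the Hamming bound, so no 7-ary code of length 11 with d ≥ 7 can have 103293 codewords.


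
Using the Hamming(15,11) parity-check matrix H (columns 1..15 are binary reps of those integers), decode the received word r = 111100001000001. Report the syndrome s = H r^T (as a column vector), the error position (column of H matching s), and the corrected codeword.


s = (0, 0, 1, 0)^T, error position = 2, corrected codeword c = 101100001000001

Compute s = H r^T mod 2 one row at a time:
  s_1 = 0 + 1 + 0 + 0 + 0 + 0 + 0 + 1 = 2 ≡ 0 (mod 2).
  s_2 = 1 + 0 + 0 + 0 + 0 + 0 + 0 + 1 = 2 ≡ 0 (mod 2).
  s_3 = 1 + 1 + 0 + 0 + 0 + 0 + 0 + 1 = 3 ≡ 1 (mod 2).
  s_4 = 1 + 1 + 0 + 0 + 1 + 0 + 0 + 1 = 4 ≡ 0 (mod 2).
s = (0, 0, 1, 0)^T — this equals column 2 of H (binary 0010), so error is at position 2.
Correct: flip bit 2 of r = 111100001000001 to get c = 101100001000001.


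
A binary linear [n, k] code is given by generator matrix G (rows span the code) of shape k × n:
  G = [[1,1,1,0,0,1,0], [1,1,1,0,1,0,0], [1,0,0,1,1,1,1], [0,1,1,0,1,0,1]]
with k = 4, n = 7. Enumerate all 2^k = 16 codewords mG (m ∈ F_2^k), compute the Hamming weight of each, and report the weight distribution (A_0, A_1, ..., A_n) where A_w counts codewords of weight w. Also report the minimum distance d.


Weight distribution: A_0 = 1, A_1 = 1, A_2 = 2, A_3 = 2, A_4 = 5, A_5 = 5. Minimum distance d = 1.

Enumerate all 2^4 = 16 messages m ∈ F_2^4.
For each, compute codeword c = mG in F_2^7, then tally its weight.
  m = 0000 → c = 0000000, weight = 0.
  m = 1000 → c = 1110010, weight = 4.
  m = 0100 → c = 1110100, weight = 4.
  m = 1100 → c = 0000110, weight = 2.
  m = 0010 → c = 1001111, weight = 5.
  m = 1010 → c = 0111101, weight = 5.
  m = 0110 → c = 0111011, weight = 5.
  m = 1110 → c = 1001001, weight = 3.
  m = 0001 → c = 0110101, weight = 4.
  m = 1001 → c = 1000111, weight = 4.
  m = 0101 → c = 1000001, weight = 2.
  m = 1101 → c = 0110011, weight = 4.
  m = 0011 → c = 1111010, weight = 5.
  m = 1011 → c = 0001000, weight = 1.
  m = 0111 → c = 0001110, weight = 3.
  m = 1111 → c = 1111100, weight = 5.
Tally weights:
  weight 0: 1 codewords.
  weight 1: 1 codewords.
  weight 2: 2 codewords.
  weight 3: 2 codewords.
  weight 4: 5 codewords.
  weight 5: 5 codewords.
Minimum distance d = smallest w > 0 with A_w > 0 = 1.
Sanity: Σ A_w = 16 = 2^4 = 16 ✓.


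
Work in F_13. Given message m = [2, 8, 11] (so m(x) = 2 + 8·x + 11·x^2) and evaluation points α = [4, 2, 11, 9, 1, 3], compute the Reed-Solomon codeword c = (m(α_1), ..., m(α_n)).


c = [2, 10, 4, 3, 8, 8]

Message polynomial: m(x) = 2 + 8·x + 11·x^2 (mod 13).
For each evaluation point α_i, compute m(α_i) mod 13:
  α_1 = 4: Horner steps 11 → 0 → 2, so m(4) = 2.
  α_2 = 2: Horner steps 11 → 4 → 10, so m(2) = 10.
  α_3 = 11: Horner steps 11 → 12 → 4, so m(11) = 4.
  α_4 = 9: Horner steps 11 → 3 → 3, so m(9) = 3.
  α_5 = 1: Horner steps 11 → 6 → 8, so m(1) = 8.
  α_6 = 3: Horner steps 11 → 2 → 8, so m(3) = 8.
Codeword c = [2, 10, 4, 3, 8, 8] ∈ F_13^6.


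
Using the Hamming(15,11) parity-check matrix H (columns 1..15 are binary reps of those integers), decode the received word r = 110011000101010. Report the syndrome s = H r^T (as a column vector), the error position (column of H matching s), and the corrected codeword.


s = (1, 0, 0, 0)^T, error position = 8, corrected codeword c = 110011010101010

Compute s = H r^T mod 2 one row at a time:
  s_1 = 0 + 0 + 1 + 0 + 1 + 0 + 1 + 0 = 3 ≡ 1 (mod 2).
  s_2 = 0 + 1 + 1 + 0 + 1 + 0 + 1 + 0 = 4 ≡ 0 (mod 2).
  s_3 = 1 + 0 + 1 + 0 + 1 + 0 + 1 + 0 = 4 ≡ 0 (mod 2).
  s_4 = 1 + 0 + 1 + 0 + 0 + 0 + 0 + 0 = 2 ≡ 0 (mod 2).
s = (1, 0, 0, 0)^T — this equals column 8 of H (binary 1000), so error is at position 8.
Correct: flip bit 8 of r = 110011000101010 to get c = 110011010101010.


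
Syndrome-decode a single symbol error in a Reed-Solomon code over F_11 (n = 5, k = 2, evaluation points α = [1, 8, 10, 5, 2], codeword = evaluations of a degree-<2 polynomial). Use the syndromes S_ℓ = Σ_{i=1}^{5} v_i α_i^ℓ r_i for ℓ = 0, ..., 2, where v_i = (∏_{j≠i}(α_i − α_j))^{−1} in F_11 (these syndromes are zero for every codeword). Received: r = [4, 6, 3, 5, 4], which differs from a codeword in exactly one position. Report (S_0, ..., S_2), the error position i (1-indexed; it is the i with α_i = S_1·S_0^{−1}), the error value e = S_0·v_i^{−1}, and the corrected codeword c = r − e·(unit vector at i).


S = (7, 7, 7), error at position 1, error magnitude e = 4, c = [0, 6, 3, 5, 4].

Step 1: column multipliers v_i = (∏_{j≠i}(α_i − α_j))^{−1} mod 11.
  i = 1 (α = 1): (1−8)(1−10)(1−5)(1−2) = (−7)·(−9)·(−4)·(−1) = 252 ≡ 10, so v_1 = 10^{−1} = 10 (mod 11).
  i = 2 (α = 8): (8−1)(8−10)(8−5)(8−2) = 7·(−2)·3·6 = −252 ≡ 1, so v_2 = 1^{−1} = 1 (mod 11).
  i = 3 (α = 10): (10−1)(10−8)(10−5)(10−2) = 9·2·5·8 = 720 ≡ 5, so v_3 = 5^{−1} = 9 (mod 11).
  i = 4 (α = 5): (5−1)(5−8)(5−10)(5−2) = 4·(−3)·(−5)·3 = 180 ≡ 4, so v_4 = 4^{−1} = 3 (mod 11).
  i = 5 (α = 2): (2−1)(2−8)(2−10)(2−5) = 1·(−6)·(−8)·(−3) = −144 ≡ 10, so v_5 = 10^{−1} = 10 (mod 11).
  v = [10, 1, 9, 3, 10].
Step 2: syndromes of r = [4, 6, 3, 5, 4] (all sums mod 11).
  S_0 = Σ v_i r_i = 10·4 + 1·6 + 9·3 + 3·5 + 10·4 = 128 ≡ 7.
  S_1 = Σ v_i α_i r_i = 10·1·4 + 1·8·6 + 9·10·3 + 3·5·5 + 10·2·4 = 513 ≡ 7.
  α_i^2 mod 11 = [1, 9, 1, 3, 4].
  S_2 = Σ v_i α_i^2 r_i = 10·1·4 + 1·9·6 + 9·1·3 + 3·3·5 + 10·4·4 = 326 ≡ 7.
  S = (7, 7, 7) ≠ 0, so r is not a codeword (an error is present).
Step 3: locate the error. For a single error e at position i, S_ℓ = v_i·e·α_i^ℓ, so α_err = S_1/S_0.
  S_0^{−1} = 7^{−1} = 8 (mod 11), so α_err = 7·8 = 56 ≡ 1 = α_1. Error position i = 1.
  Consistency check: S_2/S_1 = 7·8 = 56 ≡ 1 = α_err ✓ (single-error assumption holds).
Step 4: error magnitude e = S_0/v_1 = S_0·∏_{j≠1}(α_1 − α_j) = 7·10 = 70 ≡ 4 (mod 11).
Step 5: correct position 1: c_1 = r_1 − e = 4 − 4 ≡ 0 (mod 11). Hence c = [0, 6, 3, 5, 4].
  Check: interpolating c through the α_i gives m(x) = 7 + 4·x (degree < 2) with m(α_i) = c_i for every i, so c is indeed a codeword.


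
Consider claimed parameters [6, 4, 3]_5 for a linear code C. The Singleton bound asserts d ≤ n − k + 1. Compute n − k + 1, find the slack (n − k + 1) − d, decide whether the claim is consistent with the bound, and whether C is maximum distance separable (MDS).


Singleton RHS = n − k + 1 = 3, slack = 0, bound satisfied, MDS.

Singleton bound: d ≤ n − k + 1.
Here n = 6, k = 4, so n − k + 1 = 3.
Given d = 3, check d ≤ 3: YES.
Slack = (n − k + 1) − d = 0.
The code is MDS (slack = 0).
Description: the claimed parameters are [6, 4, 3]_5; such a code would be MDS (meets Singleton bound).


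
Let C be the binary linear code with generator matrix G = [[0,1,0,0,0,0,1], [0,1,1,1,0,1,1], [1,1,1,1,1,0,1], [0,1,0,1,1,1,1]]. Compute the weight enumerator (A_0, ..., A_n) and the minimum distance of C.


Weight distribution: A_0 = 1, A_2 = 3, A_3 = 4, A_4 = 3, A_5 = 4, A_6 = 1. Minimum distance d = 2.

Enumerate all 2^4 = 16 messages m ∈ F_2^4.
For each, compute codeword c = mG in F_2^7, then tally its weight.
  m = 0000 → c = 0000000, weight = 0.
  m = 1000 → c = 0100001, weight = 2.
  m = 0100 → c = 0111011, weight = 5.
  m = 1100 → c = 0011010, weight = 3.
  m = 0010 → c = 1111101, weight = 6.
  m = 1010 → c = 1011100, weight = 4.
  m = 0110 → c = 1000110, weight = 3.
  m = 1110 → c = 1100111, weight = 5.
  m = 0001 → c = 0101111, weight = 5.
  m = 1001 → c = 0001110, weight = 3.
  m = 0101 → c = 0010100, weight = 2.
  m = 1101 → c = 0110101, weight = 4.
  m = 0011 → c = 1010010, weight = 3.
  m = 1011 → c = 1110011, weight = 5.
  m = 0111 → c = 1101001, weight = 4.
  m = 1111 → c = 1001000, weight = 2.
Tally weights:
  weight 0: 1 codewords.
  weight 2: 3 codewords.
  weight 3: 4 codewords.
  weight 4: 3 codewords.
  weight 5: 4 codewords.
  weight 6: 1 codewords.
Minimum distance d = smallest w > 0 with A_w > 0 = 2.
Sanity: Σ A_w = 16 = 2^4 = 16 ✓.


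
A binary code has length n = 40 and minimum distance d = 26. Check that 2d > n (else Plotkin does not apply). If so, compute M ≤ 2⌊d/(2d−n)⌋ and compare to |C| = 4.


Plotkin bound M ≤ 4; given |C| = 4 ≤ bound (satisfied).

Check applicability: 2d = 52, n = 40.
2d − n = 12 > 0, so Plotkin applies.
Compute d/(2d−n) = 26/12 ≈ 2.1667.
⌊d/(2d−n)⌋ = 2.
Plotkin bound: M ≤ 2·2 = 4.
Given |C| = 4, check: satisfied.
This |C| is at the Plotkin bound.


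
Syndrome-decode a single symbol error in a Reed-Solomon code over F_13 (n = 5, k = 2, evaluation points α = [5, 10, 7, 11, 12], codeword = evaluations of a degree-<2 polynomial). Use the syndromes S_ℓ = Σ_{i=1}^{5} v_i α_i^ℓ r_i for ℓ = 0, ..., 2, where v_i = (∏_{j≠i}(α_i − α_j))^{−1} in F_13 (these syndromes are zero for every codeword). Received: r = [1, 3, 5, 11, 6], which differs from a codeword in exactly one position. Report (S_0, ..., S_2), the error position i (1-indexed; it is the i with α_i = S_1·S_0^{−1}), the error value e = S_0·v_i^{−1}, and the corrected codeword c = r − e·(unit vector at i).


S = (3, 2, 10), error at position 1, error magnitude e = 12, c = [2, 3, 5, 11, 6].

Step 1: column multipliers v_i = (∏_{j≠i}(α_i − α_j))^{−1} mod 13.
  i = 1 (α = 5): (5−10)(5−7)(5−11)(5−12) = (−5)·(−2)·(−6)·(−7) = 420 ≡ 4, so v_1 = 4^{−1} = 10 (mod 13).
  i = 2 (α = 10): (10−5)(10−7)(10−11)(10−12) = 5·3·(−1)·(−2) = 30 ≡ 4, so v_2 = 4^{−1} = 10 (mod 13).
  i = 3 (α = 7): (7−5)(7−10)(7−11)(7−12) = 2·(−3)·(−4)·(−5) = −120 ≡ 10, so v_3 = 10^{−1} = 4 (mod 13).
  i = 4 (α = 11): (11−5)(11−10)(11−7)(11−12) = 6·1·4·(−1) = −24 ≡ 2, so v_4 = 2^{−1} = 7 (mod 13).
  i = 5 (α = 12): (12−5)(12−10)(12−7)(12−11) = 7·2·5·1 = 70 ≡ 5, so v_5 = 5^{−1} = 8 (mod 13).
  v = [10, 10, 4, 7, 8].
Step 2: syndromes of r = [1, 3, 5, 11, 6] (all sums mod 13).
  S_0 = Σ v_i r_i = 10·1 + 10·3 + 4·5 + 7·11 + 8·6 = 185 ≡ 3.
  S_1 = Σ v_i α_i r_i = 10·5·1 + 10·10·3 + 4·7·5 + 7·11·11 + 8·12·6 = 1913 ≡ 2.
  α_i^2 mod 13 = [12, 9, 10, 4, 1].
  S_2 = Σ v_i α_i^2 r_i = 10·12·1 + 10·9·3 + 4·10·5 + 7·4·11 + 8·1·6 = 946 ≡ 10.
  S = (3, 2, 10) ≠ 0, so r is not a codeword (an error is present).
Step 3: locate the error. For a single error e at position i, S_ℓ = v_i·e·α_i^ℓ, so α_err = S_1/S_0.
  S_0^{−1} = 3^{−1} = 9 (mod 13), so α_err = 2·9 = 18 ≡ 5 = α_1. Error position i = 1.
  Consistency check: S_2/S_1 = 10·7 = 70 ≡ 5 = α_err ✓ (single-error assumption holds).
Step 4: error magnitude e = S_0/v_1 = S_0·∏_{j≠1}(α_1 − α_j) = 3·4 = 12 ≡ 12 (mod 13).
Step 5: correct position 1: c_1 = r_1 − e = 1 − 12 ≡ 2 (mod 13). Hence c = [2, 3, 5, 11, 6].
  Check: interpolating c through the α_i gives m(x) = 1 + 8·x (degree < 2) with m(α_i) = c_i for every i, so c is indeed a codeword.


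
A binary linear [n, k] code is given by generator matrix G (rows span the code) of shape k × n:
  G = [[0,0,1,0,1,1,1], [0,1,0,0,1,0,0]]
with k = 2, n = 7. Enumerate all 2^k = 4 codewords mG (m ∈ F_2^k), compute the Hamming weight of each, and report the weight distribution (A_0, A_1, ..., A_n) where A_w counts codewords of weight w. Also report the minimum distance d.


Weight distribution: A_0 = 1, A_2 = 1, A_4 = 2. Minimum distance d = 2.

Enumerate all 2^2 = 4 messages m ∈ F_2^2.
For each, compute codeword c = mG in F_2^7, then tally its weight.
  m = 00 → c = 0000000, weight = 0.
  m = 10 → c = 0010111, weight = 4.
  m = 01 → c = 0100100, weight = 2.
  m = 11 → c = 0110011, weight = 4.
Tally weights:
  weight 0: 1 codewords.
  weight 2: 1 codewords.
  weight 4: 2 codewords.
Minimum distance d = smallest w > 0 with A_w > 0 = 2.
Sanity: Σ A_w = 4 = 2^2 = 4 ✓.


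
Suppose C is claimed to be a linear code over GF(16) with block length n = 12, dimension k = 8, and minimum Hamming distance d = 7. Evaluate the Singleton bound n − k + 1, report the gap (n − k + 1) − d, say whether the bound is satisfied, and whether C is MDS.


Singleton RHS = n − k + 1 = 5, slack = -2, bound violated (no such code; not MDS).

Singleton bound: d ≤ n − k + 1.
Here n = 12, k = 8, so n − k + 1 = 5.
Given d = 7, check d ≤ 5: NO.
Slack = (n − k + 1) − d = -2.
The slack is negative: d = 7 exceeds n − k + 1 = 5 by 2, so the Singleton bound is violated and no linear [12, 8, 7]_16 code can exist. In particular it is not MDS (MDS requires d = n − k + 1 exactly).
Description: the claimed parameters are [12, 8, 7]_16; such a code would be impossible (violates the Singleton bound).


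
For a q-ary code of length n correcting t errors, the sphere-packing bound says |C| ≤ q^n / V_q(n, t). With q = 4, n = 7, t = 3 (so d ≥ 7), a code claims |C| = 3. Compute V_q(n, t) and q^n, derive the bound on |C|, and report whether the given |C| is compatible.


V_q(n, t) = 1156, q^n = 16384, Hamming bound = 14, |C| = 3 ≤ bound (satisfied).

Step 1: Compute V_q(n, t) = Σ_{j=0}^3 C(n, j) (q−1)^j.
  j = 0: C(7,0)·(3)^0 = 1·1 = 1.
  j = 1: C(7,1)·(3)^1 = 7·3 = 21.
  j = 2: C(7,2)·(3)^2 = 21·9 = 189.
  j = 3: C(7,3)·(3)^3 = 35·27 = 945.
  V_q(n, t) = 1 + 21 + 189 + 945 = 1156.
Step 2: q^n = 4^7 = 16384.
Step 3: Hamming bound ⌊q^n / V_q(n,t)⌋ = ⌊16384/1156⌋ = 14.
Step 4: Compare |C| = 3 to 14: satisfied.
The claimed |C| lies below the Hamming bound.


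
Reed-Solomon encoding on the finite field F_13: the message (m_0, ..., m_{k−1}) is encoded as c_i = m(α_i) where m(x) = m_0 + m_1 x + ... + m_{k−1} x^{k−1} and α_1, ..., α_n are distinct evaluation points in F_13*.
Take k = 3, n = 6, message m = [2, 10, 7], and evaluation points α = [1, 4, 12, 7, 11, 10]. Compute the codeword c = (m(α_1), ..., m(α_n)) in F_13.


c = [6, 11, 12, 12, 10, 9]

Message polynomial: m(x) = 2 + 10·x + 7·x^2 (mod 13).
For each evaluation point α_i, compute m(α_i) mod 13:
  α_1 = 1: Horner steps 7 → 4 → 6, so m(1) = 6.
  α_2 = 4: Horner steps 7 → 12 → 11, so m(4) = 11.
  α_3 = 12: Horner steps 7 → 3 → 12, so m(12) = 12.
  α_4 = 7: Horner steps 7 → 7 → 12, so m(7) = 12.
  α_5 = 11: Horner steps 7 → 9 → 10, so m(11) = 10.
  α_6 = 10: Horner steps 7 → 2 → 9, so m(10) = 9.
Codeword c = [6, 11, 12, 12, 10, 9] ∈ F_13^6.


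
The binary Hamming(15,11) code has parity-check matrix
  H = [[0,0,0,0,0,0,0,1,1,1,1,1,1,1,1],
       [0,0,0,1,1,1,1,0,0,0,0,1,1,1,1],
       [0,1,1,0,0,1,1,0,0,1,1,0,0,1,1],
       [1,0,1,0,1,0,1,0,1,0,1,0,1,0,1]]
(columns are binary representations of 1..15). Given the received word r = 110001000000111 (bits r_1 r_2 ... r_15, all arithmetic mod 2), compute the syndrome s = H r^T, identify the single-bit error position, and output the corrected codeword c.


s = (1, 0, 0, 1)^T, error position = 9, corrected codeword c = 110001001000111

Compute s = H r^T mod 2 one row at a time:
  s_1 = 0 + 0 + 0 + 0 + 0 + 1 + 1 + 1 = 3 ≡ 1 (mod 2).
  s_2 = 0 + 0 + 1 + 0 + 0 + 1 + 1 + 1 = 4 ≡ 0 (mod 2).
  s_3 = 1 + 0 + 1 + 0 + 0 + 0 + 1 + 1 = 4 ≡ 0 (mod 2).
  s_4 = 1 + 0 + 0 + 0 + 0 + 0 + 1 + 1 = 3 ≡ 1 (mod 2).
s = (1, 0, 0, 1)^T — this equals column 9 of H (binary 1001), so error is at position 9.
Correct: flip bit 9 of r = 110001000000111 to get c = 110001001000111.


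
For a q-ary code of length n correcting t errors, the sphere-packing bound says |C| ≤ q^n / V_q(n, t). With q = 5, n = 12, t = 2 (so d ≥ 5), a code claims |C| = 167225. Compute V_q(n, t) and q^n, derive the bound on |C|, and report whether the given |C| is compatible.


V_q(n, t) = 1105, q^n = 244140625, Hamming bound = 220941, |C| = 167225 ≤ bound (satisfied).

Step 1: Compute V_q(n, t) = Σ_{j=0}^2 C(n, j) (q−1)^j.
  j = 0: C(12,0)·(4)^0 = 1·1 = 1.
  j = 1: C(12,1)·(4)^1 = 12·4 = 48.
  j = 2: C(12,2)·(4)^2 = 66·16 = 1056.
  V_q(n, t) = 1 + 48 + 1056 = 1105.
Step 2: q^n = 5^12 = 244140625.
Step 3: Hamming bound ⌊q^n / V_q(n,t)⌋ = ⌊244140625/1105⌋ = 220941.
Step 4: Compare |C| = 167225 to 220941: satisfied.
The claimed |C| lies below the Hamming bound.


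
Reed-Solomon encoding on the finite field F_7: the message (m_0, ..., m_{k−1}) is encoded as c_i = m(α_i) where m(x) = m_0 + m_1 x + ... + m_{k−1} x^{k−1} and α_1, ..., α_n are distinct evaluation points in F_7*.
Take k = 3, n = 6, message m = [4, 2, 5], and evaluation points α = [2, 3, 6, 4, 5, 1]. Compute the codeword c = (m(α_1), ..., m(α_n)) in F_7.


c = [0, 6, 0, 1, 6, 4]

Message polynomial: m(x) = 4 + 2·x + 5·x^2 (mod 7).
For each evaluation point α_i, compute m(α_i) mod 7:
  α_1 = 2: Horner steps 5 → 5 → 0, so m(2) = 0.
  α_2 = 3: Horner steps 5 → 3 → 6, so m(3) = 6.
  α_3 = 6: Horner steps 5 → 4 → 0, so m(6) = 0.
  α_4 = 4: Horner steps 5 → 1 → 1, so m(4) = 1.
  α_5 = 5: Horner steps 5 → 6 → 6, so m(5) = 6.
  α_6 = 1: Horner steps 5 → 0 → 4, so m(1) = 4.
Codeword c = [0, 6, 0, 1, 6, 4] ∈ F_7^6.


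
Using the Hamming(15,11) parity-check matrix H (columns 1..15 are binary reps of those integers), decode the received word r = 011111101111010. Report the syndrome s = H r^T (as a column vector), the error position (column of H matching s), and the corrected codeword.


s = (1, 0, 1, 1)^T, error position = 11, corrected codeword c = 011111101101010

Compute s = H r^T mod 2 one row at a time:
  s_1 = 0 + 1 + 1 + 1 + 1 + 0 + 1 + 0 = 5 ≡ 1 (mod 2).
  s_2 = 1 + 1 + 1 + 1 + 1 + 0 + 1 + 0 = 6 ≡ 0 (mod 2).
  s_3 = 1 + 1 + 1 + 1 + 1 + 1 + 1 + 0 = 7 ≡ 1 (mod 2).
  s_4 = 0 + 1 + 1 + 1 + 1 + 1 + 0 + 0 = 5 ≡ 1 (mod 2).
s = (1, 0, 1, 1)^T — this equals column 11 of H (binary 1011), so error is at position 11.
Correct: flip bit 11 of r = 011111101111010 to get c = 011111101101010.


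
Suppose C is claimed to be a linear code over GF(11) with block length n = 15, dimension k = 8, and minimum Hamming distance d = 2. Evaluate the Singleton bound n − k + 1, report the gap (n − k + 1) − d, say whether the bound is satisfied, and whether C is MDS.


Singleton RHS = n − k + 1 = 8, slack = 6, bound satisfied, not MDS.

Singleton bound: d ≤ n − k + 1.
Here n = 15, k = 8, so n − k + 1 = 8.
Given d = 2, check d ≤ 8: YES.
Slack = (n − k + 1) − d = 6.
The code is NOT MDS (slack = 6 > 0).
Description: the claimed parameters are [15, 8, 2]_11; such a code would be non-MDS.
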